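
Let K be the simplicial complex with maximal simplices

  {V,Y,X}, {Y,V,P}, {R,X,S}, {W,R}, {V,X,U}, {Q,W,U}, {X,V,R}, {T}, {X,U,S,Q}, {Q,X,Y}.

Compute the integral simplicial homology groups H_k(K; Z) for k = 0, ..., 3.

K has 10 vertices, 19 edges, 11 triangles, 1 3-simplex.
rank ∂_0 = 0, rank ∂_1 = 8 ⇒ b_0 = 10 − 0 − 8 = 2; all invariant factors of ∂_1 are 1 so no torsion. So H_0 ≅ Z^2.
rank ∂_1 = 8, rank ∂_2 = 10 ⇒ b_1 = 19 − 8 − 10 = 1; all invariant factors of ∂_2 are 1 so no torsion. So H_1 ≅ Z.
rank ∂_2 = 10, rank ∂_3 = 1 ⇒ b_2 = 11 − 10 − 1 = 0; all invariant factors of ∂_3 are 1 so no torsion. So H_2 ≅ 0.
rank ∂_3 = 1, rank ∂_4 = 0 ⇒ b_3 = 1 − 1 − 0 = 0. So H_3 ≅ 0.

H_0 ≅ Z^2,  H_1 ≅ Z,  H_2 = 0,  H_3 = 0.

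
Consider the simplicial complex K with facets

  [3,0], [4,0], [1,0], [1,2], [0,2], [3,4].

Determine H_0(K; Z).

H_0 ≅ Z.

Fix the vertex order 0 < 1 < 2 < 3 < 4 and write every simplex with vertices in increasing order. Then dim K = 1 and the simplices of K are:

  0-simplices (5): [0], [1], [2], [3], [4]
  1-simplices (6): [0,1], [0,2], [0,3], [0,4], [1,2], [3,4]

giving chain groups C_0 ≅ Z^5, C_1 ≅ Z^6.

∂_1: C_1 → C_0 sends each edge [p,q] (with p < q) to q − p. For instance
  ∂[0,2] = [2] − [0].
The 5×6 boundary matrix has rank 4 and Smith normal form diag(1,1,1,1).

Now H_k = ker ∂_k / im ∂_{k+1}, so:

  H_0: rank C_0 − rank ∂_1 = 5 − 4 = 1, and the invariant factors of ∂_1 are all 1, so H_0 ≅ Z.

(K is a triangulation of a wedge of 2 circles.)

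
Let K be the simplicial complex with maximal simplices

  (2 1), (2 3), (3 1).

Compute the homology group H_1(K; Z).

Fix the vertex order 1 < 2 < 3 and write every simplex with vertices in increasing order. Then dim K = 1 and the simplices of K are:

  0-simplices (3): [1], [2], [3]
  1-simplices (3): [1,2], [1,3], [2,3]

Hence C_0 ≅ Z^3, C_1 ≅ Z^3.

∂_1: C_1 → C_0 sends each edge [p,q] (with p < q) to q − p.
The 3×3 boundary matrix has rank 2 and Smith normal form diag(1,1).

Reading off H_k = ker ∂_k / im ∂_{k+1}:

  H_1: rank ker ∂_1 − rank ∂_2 = (3 − 2) − 0 = 1, and there is no ∂_2, so H_1 = Z.

(K is a triangulation of the circle S^1.)

H_1 ≅ Z.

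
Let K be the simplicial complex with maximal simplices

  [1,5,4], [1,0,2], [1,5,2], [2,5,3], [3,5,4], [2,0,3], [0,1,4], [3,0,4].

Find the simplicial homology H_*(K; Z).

Order the vertices as 0 < 1 < 2 < 3 < 4 < 5. Listing each simplex with vertices in this order, K has dimension 2 with simplices:

  0-simplices (6): [0], [1], [2], [3], [4], [5]
  1-simplices (12): [0,1], [0,2], [0,3], [0,4], [1,2], [1,4], [1,5], [2,3], [2,5], [3,4], [3,5], [4,5]
  2-simplices (8): [0,1,2], [0,1,4], [0,2,3], [0,3,4], [1,2,5], [1,4,5], [2,3,5], [3,4,5]

so the chain groups are C_0 ≅ Z^6, C_1 ≅ Z^12, C_2 ≅ Z^8.

The boundary map ∂_1: C_1 → C_0 is given by ∂[p,q] = [q] − [p]. For instance
  ∂[0,4] = [4] − [0].
As a 6×12 matrix over Z this has rank 5, with invariant factors (1,1,1,1,1).

The boundary map ∂_2: C_2 → C_1 acts by ∂[p,q,r] = [q,r] − [p,r] + [p,q]. For instance
  ∂[1,4,5] = [4,5] − [1,5] + [1,4],
  ∂[3,4,5] = [4,5] − [3,5] + [3,4].
As a 12×8 matrix over Z this has rank 7, with invariant factors (1,1,1,1,1,1,1).

Now H_k = ker ∂_k / im ∂_{k+1}, so:

  H_0: rank C_0 − rank ∂_1 = 6 − 5 = 1, and the invariant factors of ∂_1 are all 1, so H_0 = Z.
  H_1: rank ker ∂_1 − rank ∂_2 = (12 − 5) − 7 = 0, and the invariant factors of ∂_2 are all 1, so H_1 = 0.
  H_2: rank ker ∂_2 − rank ∂_3 = (8 − 7) − 0 = 1, and there is no ∂_3, so H_2 = Z.

H_0 = Z,  H_1 = 0,  H_2 = Z.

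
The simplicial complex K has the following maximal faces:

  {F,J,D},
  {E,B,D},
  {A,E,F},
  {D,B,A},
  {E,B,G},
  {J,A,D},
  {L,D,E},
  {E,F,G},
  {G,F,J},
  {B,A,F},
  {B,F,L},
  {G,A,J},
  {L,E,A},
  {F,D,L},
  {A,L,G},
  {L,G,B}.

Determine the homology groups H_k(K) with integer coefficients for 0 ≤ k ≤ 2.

H_0 = Z,  H_1 = Z^2,  H_2 = Z.

Order the vertices as A < B < D < E < F < G < J < L. Listing each simplex with vertices in this order, K has dimension 2 with simplices:

  0-simplices (8): A, B, D, E, F, G, J, L
  1-simplices (24): AB, AD, AE, AF, AG, AJ, AL, BD, BE, BF, BG, BL, DE, DF, DJ, DL, EF, EG, EL, FG, FJ, FL, GJ, GL
  2-simplices (16): ABD, ABF, ADJ, AEF, AEL, AGJ, AGL, BDE, BEG, BFL, BGL, DEL, DFJ, DFL, EFG, FGJ

giving chain groups C_0 ≅ Z^8, C_1 ≅ Z^24, C_2 ≅ Z^16.

Boundary ∂_1: C_1 → C_0 is given by ∂[p,q] = [q] − [p]. For instance
  ∂GL = L − G.
This gives a 8×24 integer matrix of rank 7; reducing to Smith normal form yields diagonal entries (1,1,1,1,1,1,1).

Boundary ∂_2: C_2 → C_1 maps a triangle to the signed sum of its edges. For instance
  ∂BDE = DE − BE + BD,
  ∂BGL = GL − BL + BG.
This gives a 24×16 integer matrix of rank 15; reducing to Smith normal form yields diagonal entries (1,1,1,1,1,1,1,1,1,1,1,1,1,1,1).

Now H_k = ker ∂_k / im ∂_{k+1}, so:

  H_0: rank C_0 − rank ∂_1 = 8 − 7 = 1, and the invariant factors of ∂_1 are all 1, so H_0 ≅ Z.
  H_1: rank ker ∂_1 − rank ∂_2 = (24 − 7) − 15 = 2, and the invariant factors of ∂_2 are all 1, so H_1 ≅ Z^2.
  H_2: rank ker ∂_2 − rank ∂_3 = (16 − 15) − 0 = 1, and there is no ∂_3, so H_2 ≅ Z.

(K is a triangulation of the torus T^2.)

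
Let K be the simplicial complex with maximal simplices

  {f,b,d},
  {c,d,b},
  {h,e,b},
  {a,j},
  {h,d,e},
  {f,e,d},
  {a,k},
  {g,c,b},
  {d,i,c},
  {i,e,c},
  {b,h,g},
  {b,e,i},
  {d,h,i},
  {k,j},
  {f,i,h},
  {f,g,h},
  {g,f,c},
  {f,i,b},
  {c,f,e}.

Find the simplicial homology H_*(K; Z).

We work with the vertex ordering a < b < c < d < e < f < g < h < i < j < k. The simplices of K, each written with vertices in increasing order, are:

  0-simplices (11): a, b, c, d, e, f, g, h, i, j, k
  1-simplices (27): aj, ak, bc, bd, be, bf, bg, bh, bi, cd, ce, cf, cg, ci, de, df, dh, di, ef, eh, ei, fg, fh, fi, gh, hi, jk
  2-simplices (16): bcd, bcg, bdf, beh, bei, bfi, bgh, cdi, cef, cei, cfg, def, deh, dhi, fgh, fhi

so the chain groups are C_0 ≅ Z^11, C_1 ≅ Z^27, C_2 ≅ Z^16.

The boundary map ∂_1: C_1 → C_0 is given by ∂[p,q] = [q] − [p].
The resulting 11×27 matrix has rank 9, and its Smith normal form has invariant factors (1,1,1,1,1,1,1,1,1).

Boundary ∂_2: C_2 → C_1 sends each 2-simplex [p,q,r] to [q,r] − [p,r] + [p,q]. For instance
  ∂bcg = cg − bg + bc,
  ∂cei = ei − ci + ce.
This gives a 27×16 integer matrix of rank 15; reducing to Smith normal form yields diagonal entries (1,1,1,1,1,1,1,1,1,1,1,1,1,1,1).

Reading off H_k = ker ∂_k / im ∂_{k+1}:

  H_0: rank C_0 − rank ∂_1 = 11 − 9 = 2, and the invariant factors of ∂_1 are all 1, so H_0 ≅ Z^2.
  H_1: rank ker ∂_1 − rank ∂_2 = (27 − 9) − 15 = 3, and the invariant factors of ∂_2 are all 1, so H_1 ≅ Z^3.
  H_2: rank ker ∂_2 − rank ∂_3 = (16 − 15) − 0 = 1, and there is no ∂_3, so H_2 ≅ Z.

(K is a triangulation of the disjoint union of the torus T^2 and the circle S^1.)

H_0 ≅ Z^2,  H_1 ≅ Z^3,  H_2 ≅ Z.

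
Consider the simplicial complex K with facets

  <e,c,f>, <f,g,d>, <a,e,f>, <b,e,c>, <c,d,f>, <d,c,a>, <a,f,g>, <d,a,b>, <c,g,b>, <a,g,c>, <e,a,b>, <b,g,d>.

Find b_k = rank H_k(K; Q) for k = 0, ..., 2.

b_0 = 1, b_1 = 0, b_2 = 0.

Take the total order a < b < c < d < e < f < g on the vertex set. Then K (dimension 2) consists of the simplices:

  0-simplices (7): a, b, c, d, e, f, g
  1-simplices (18): ab, ac, ad, ae, af, ag, bc, bd, be, bg, cd, ce, cf, cg, df, dg, ef, fg
  2-simplices (12): abd, abe, acd, acg, aef, afg, bce, bcg, bdg, cdf, cef, dfg

giving chain groups C_0 ≅ Z^7, C_1 ≅ Z^18, C_2 ≅ Z^12.

The boundary map ∂_1: C_1 → C_0 maps an edge to its endpoints' difference, ∂[p,q] = q − p. For instance
  ∂ad = d − a.
This gives a 7×18 integer matrix of rank 6; reducing to Smith normal form yields diagonal entries (1,1,1,1,1,1).

The boundary map ∂_2: C_2 → C_1 sends each 2-simplex [p,q,r] to [q,r] − [p,r] + [p,q]. For instance
  ∂cef = ef − cf + ce,
  ∂abe = be − ae + ab.
The 18×12 boundary matrix has rank 12 and Smith normal form diag(1,1,1,1,1,1,1,1,1,1,1,2).

Reading off H_k = ker ∂_k / im ∂_{k+1}:

  H_0: rank C_0 − rank ∂_1 = 7 − 6 = 1, and the invariant factors of ∂_1 are all 1, so H_0 = Z.
  H_1: rank ker ∂_1 − rank ∂_2 = (18 − 6) − 12 = 0, and ∂_2 has invariant factor 2 > 1, so H_1 = Z/2.
  H_2: rank ker ∂_2 − rank ∂_3 = (12 − 12) − 0 = 0, and there is no ∂_3, so H_2 = 0.

As a check, the Euler characteristic is 7 − 18 + 12 = 1, which agrees with 1 − 0 + 0 = 1.
(K is a triangulation of the real projective plane RP^2.)

Hence the Betti numbers are b_0 = 1, b_1 = 0, b_2 = 0.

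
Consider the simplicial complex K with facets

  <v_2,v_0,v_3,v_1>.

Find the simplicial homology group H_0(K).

H_0 = Z.

K has 4 vertices, 6 edges, 4 triangles, 1 3-simplex.
rank ∂_0 = 0, rank ∂_1 = 3 ⇒ b_0 = 4 − 0 − 3 = 1; all invariant factors of ∂_1 are 1 so no torsion. So H_0 ≅ Z.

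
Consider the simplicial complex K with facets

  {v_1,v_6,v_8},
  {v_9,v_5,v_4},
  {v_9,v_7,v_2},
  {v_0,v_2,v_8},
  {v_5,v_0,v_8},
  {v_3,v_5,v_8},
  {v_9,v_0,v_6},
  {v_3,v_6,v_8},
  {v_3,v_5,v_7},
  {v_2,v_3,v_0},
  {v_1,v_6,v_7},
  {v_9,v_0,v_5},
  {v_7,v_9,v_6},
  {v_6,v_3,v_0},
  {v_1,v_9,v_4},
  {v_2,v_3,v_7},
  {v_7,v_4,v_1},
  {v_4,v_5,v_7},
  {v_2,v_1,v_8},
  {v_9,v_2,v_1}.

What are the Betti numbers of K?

b_0 = 1, b_1 = 1, b_2 = 0.

Fix the vertex order v_0 < v_1 < v_2 < v_3 < v_4 < v_5 < v_6 < v_7 < v_8 < v_9 and write every simplex with vertices in increasing order. Then dim K = 2 and the simplices of K are:

  0-simplices (10): [v_0], [v_1], [v_2], [v_3], [v_4], [v_5], [v_6], [v_7], [v_8], [v_9]
  1-simplices (30): (30 of them)
  2-simplices (20): (20 of them)

giving chain groups C_0 ≅ Z^10, C_1 ≅ Z^30, C_2 ≅ Z^20.

The boundary map ∂_1: C_1 → C_0 sends each edge [p,q] (with p < q) to q − p. For instance
  ∂[v_2,v_8] = [v_8] − [v_2].
As a 10×30 matrix over Z this has rank 9, with invariant factors (1,1,1,1,1,1,1,1,1).

∂_2: C_2 → C_1 acts by ∂[p,q,r] = [q,r] − [p,r] + [p,q]. For instance
  ∂[v_0,v_2,v_3] = [v_2,v_3] − [v_0,v_3] + [v_0,v_2],
  ∂[v_6,v_7,v_9] = [v_7,v_9] − [v_6,v_9] + [v_6,v_7].
The resulting 30×20 matrix has rank 20, and its Smith normal form has invariant factors (1,1,1,1,1,1,1,1,1,1,1,1,1,1,1,1,1,1,1,2).

Reading off H_k = ker ∂_k / im ∂_{k+1}:

  H_0: rank C_0 − rank ∂_1 = 10 − 9 = 1, and the invariant factors of ∂_1 are all 1, so H_0 ≅ Z.
  H_1: rank ker ∂_1 − rank ∂_2 = (30 − 9) − 20 = 1, and ∂_2 has invariant factor 2 > 1, so H_1 ≅ Z ⊕ Z/2Z.
  H_2: rank ker ∂_2 − rank ∂_3 = (20 − 20) − 0 = 0, and there is no ∂_3, so H_2 ≅ 0.

Hence the Betti numbers are b_0 = 1, b_1 = 1, b_2 = 0.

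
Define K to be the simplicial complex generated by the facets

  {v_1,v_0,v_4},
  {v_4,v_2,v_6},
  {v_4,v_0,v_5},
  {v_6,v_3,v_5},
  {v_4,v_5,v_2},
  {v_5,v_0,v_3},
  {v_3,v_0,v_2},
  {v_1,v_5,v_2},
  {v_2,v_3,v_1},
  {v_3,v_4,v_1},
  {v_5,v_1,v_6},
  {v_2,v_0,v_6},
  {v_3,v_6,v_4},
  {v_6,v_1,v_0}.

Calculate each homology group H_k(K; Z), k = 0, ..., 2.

H_0 ≅ Z,  H_1 ≅ Z^2,  H_2 ≅ Z.

We work with the vertex ordering v_0 < v_1 < v_2 < v_3 < v_4 < v_5 < v_6. The simplices of K, each written with vertices in increasing order, are:

  0-simplices (7): [v_0], [v_1], [v_2], [v_3], [v_4], [v_5], [v_6]
  1-simplices (21): (21 of them)
  2-simplices (14): (14 of them)

so the chain groups are C_0 ≅ Z^7, C_1 ≅ Z^21, C_2 ≅ Z^14.

The boundary map ∂_1: C_1 → C_0 maps an edge to its endpoints' difference, ∂[p,q] = q − p. For instance
  ∂[v_5,v_6] = [v_6] − [v_5].
The 7×21 boundary matrix has rank 6 and Smith normal form diag(1,1,1,1,1,1).

∂_2: C_2 → C_1 maps a triangle to the signed sum of its edges. For instance
  ∂[v_0,v_2,v_3] = [v_2,v_3] − [v_0,v_3] + [v_0,v_2],
  ∂[v_2,v_4,v_5] = [v_4,v_5] − [v_2,v_5] + [v_2,v_4].
This gives a 21×14 integer matrix of rank 13; reducing to Smith normal form yields diagonal entries (1,1,1,1,1,1,1,1,1,1,1,1,1).

Now H_k = ker ∂_k / im ∂_{k+1}, so:

  H_0: rank C_0 − rank ∂_1 = 7 − 6 = 1, and the invariant factors of ∂_1 are all 1, so H_0 = Z.
  H_1: rank ker ∂_1 − rank ∂_2 = (21 − 6) − 13 = 2, and the invariant factors of ∂_2 are all 1, so H_1 = Z^2.
  H_2: rank ker ∂_2 − rank ∂_3 = (14 − 13) − 0 = 1, and there is no ∂_3, so H_2 = Z.

As a check, the Euler characteristic is 7 − 21 + 14 = 0, which agrees with 1 − 2 + 1 = 0.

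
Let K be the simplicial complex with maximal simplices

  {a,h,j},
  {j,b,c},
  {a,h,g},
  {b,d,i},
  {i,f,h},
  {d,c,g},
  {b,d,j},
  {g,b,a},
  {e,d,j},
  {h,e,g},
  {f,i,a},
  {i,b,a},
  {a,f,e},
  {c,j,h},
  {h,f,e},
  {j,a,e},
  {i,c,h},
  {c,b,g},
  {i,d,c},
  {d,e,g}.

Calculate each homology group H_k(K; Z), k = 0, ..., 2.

H_0 = Z,  H_1 = Z ⊕ Z/2,  H_2 = 0.

Take the total order a < b < c < d < e < f < g < h < i < j on the vertex set. Then K (dimension 2) consists of the simplices:

  0-simplices (10): a, b, c, d, e, f, g, h, i, j
  1-simplices (30): ab, ae, af, ag, ah, ai, aj, bc, bd, bg, bi, bj, cd, cg, ch, ci, cj, de, dg, di, dj, ef, eg, eh, ej, fh, fi, gh, hi, hj
  2-simplices (20): abg, abi, aef, aej, afi, agh, ahj, bcg, bcj, bdi, bdj, cdg, cdi, chi, chj, deg, dej, efh, egh, fhi

Hence C_0 ≅ Z^10, C_1 ≅ Z^30, C_2 ≅ Z^20.

The boundary map ∂_1: C_1 → C_0 maps an edge to its endpoints' difference, ∂[p,q] = q − p.
The 10×30 boundary matrix has rank 9 and Smith normal form diag(1,1,1,1,1,1,1,1,1).

The boundary map ∂_2: C_2 → C_1 maps a triangle to the signed sum of its edges. For instance
  ∂bdj = dj − bj + bd,
  ∂cdi = di − ci + cd.
The resulting 30×20 matrix has rank 20, and its Smith normal form has invariant factors (1,1,1,1,1,1,1,1,1,1,1,1,1,1,1,1,1,1,1,2).

Computing H_k = (kernel of ∂_k) / (image of ∂_{k+1}):

  H_0: rank C_0 − rank ∂_1 = 10 − 9 = 1, and the invariant factors of ∂_1 are all 1, so H_0 = Z.
  H_1: rank ker ∂_1 − rank ∂_2 = (30 − 9) − 20 = 1, and ∂_2 has invariant factor 2 > 1, so H_1 = Z ⊕ Z/2.
  H_2: rank ker ∂_2 − rank ∂_3 = (20 − 20) − 0 = 0, and there is no ∂_3, so H_2 = 0.

(K is a triangulation of the Klein bottle.)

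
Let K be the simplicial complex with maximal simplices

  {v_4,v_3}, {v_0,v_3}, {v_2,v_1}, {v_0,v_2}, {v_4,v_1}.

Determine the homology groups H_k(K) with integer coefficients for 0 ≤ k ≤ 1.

Take the total order v_0 < v_1 < v_2 < v_3 < v_4 on the vertex set. Then K (dimension 1) consists of the simplices:

  0-simplices (5): [v_0], [v_1], [v_2], [v_3], [v_4]
  1-simplices (5): [v_0,v_2], [v_0,v_3], [v_1,v_2], [v_1,v_4], [v_3,v_4]

Hence C_0 ≅ Z^5, C_1 ≅ Z^5.

The boundary map ∂_1: C_1 → C_0 sends each edge [p,q] (with p < q) to q − p. For instance
  ∂[v_1,v_2] = [v_2] − [v_1].
As a 5×5 matrix over Z this has rank 4, with invariant factors (1,1,1,1).

Reading off H_k = ker ∂_k / im ∂_{k+1}:

  H_0: rank C_0 − rank ∂_1 = 5 − 4 = 1, and the invariant factors of ∂_1 are all 1, so H_0 ≅ Z.
  H_1: rank ker ∂_1 − rank ∂_2 = (5 − 4) − 0 = 1, and there is no ∂_2, so H_1 ≅ Z.

(K is a triangulation of the circle S^1.)

H_0 ≅ Z,  H_1 ≅ Z.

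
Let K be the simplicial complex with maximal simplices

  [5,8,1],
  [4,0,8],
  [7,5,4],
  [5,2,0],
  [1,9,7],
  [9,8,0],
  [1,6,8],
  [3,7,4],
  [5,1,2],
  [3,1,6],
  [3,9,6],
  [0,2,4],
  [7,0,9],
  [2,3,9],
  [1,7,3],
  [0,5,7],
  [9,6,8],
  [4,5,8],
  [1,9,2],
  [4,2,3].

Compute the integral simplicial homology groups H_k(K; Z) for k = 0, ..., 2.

H_0 ≅ Z,  H_1 ≅ Z ⊕ Z/2Z,  H_2 = 0.

Order the vertices as 0 < 1 < 2 < 3 < 4 < 5 < 6 < 7 < 8 < 9. Listing each simplex with vertices in this order, K has dimension 2 with simplices:

  0-simplices (10): [0], [1], [2], [3], [4], [5], [6], [7], [8], [9]
  1-simplices (30): (30 of them)
  2-simplices (20): (20 of them)

giving chain groups C_0 ≅ Z^10, C_1 ≅ Z^30, C_2 ≅ Z^20.

The boundary map ∂_1: C_1 → C_0 sends each edge [p,q] (with p < q) to q − p. For instance
  ∂[4,7] = [7] − [4].
As a 10×30 matrix over Z this has rank 9, with invariant factors (1,1,1,1,1,1,1,1,1).

Boundary ∂_2: C_2 → C_1 acts by ∂[p,q,r] = [q,r] − [p,r] + [p,q]. For instance
  ∂[3,4,7] = [4,7] − [3,7] + [3,4],
  ∂[0,7,9] = [7,9] − [0,9] + [0,7].
This gives a 30×20 integer matrix of rank 20; reducing to Smith normal form yields diagonal entries (1,1,1,1,1,1,1,1,1,1,1,1,1,1,1,1,1,1,1,2).

Now H_k = ker ∂_k / im ∂_{k+1}, so:

  H_0: rank C_0 − rank ∂_1 = 10 − 9 = 1, and the invariant factors of ∂_1 are all 1, so H_0 = Z.
  H_1: rank ker ∂_1 − rank ∂_2 = (30 − 9) − 20 = 1, and ∂_2 has invariant factor 2 > 1, so H_1 = Z ⊕ Z/2Z.
  H_2: rank ker ∂_2 − rank ∂_3 = (20 − 20) − 0 = 0, and there is no ∂_3, so H_2 = 0.

(K is a triangulation of the Klein bottle.)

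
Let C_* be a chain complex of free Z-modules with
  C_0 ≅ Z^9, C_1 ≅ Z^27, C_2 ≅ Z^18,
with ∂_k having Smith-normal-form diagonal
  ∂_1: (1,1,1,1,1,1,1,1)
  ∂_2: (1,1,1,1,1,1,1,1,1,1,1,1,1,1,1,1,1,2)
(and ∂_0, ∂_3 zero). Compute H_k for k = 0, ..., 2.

H_0 ≅ Z,  H_1 ≅ Z × Z/2,  H_2 = 0.

H_0: b_0 = 9 − 0 − 8 = 1; torsion from ∂_1 factors > 1: none. So H_0 ≅ Z.
H_1: b_1 = 27 − 8 − 18 = 1; torsion from ∂_2 factors > 1: [2]. So H_1 ≅ Z × Z/2.
H_2: b_2 = 18 − 18 − 0 = 0; torsion from ∂_3 factors > 1: none. So H_2 ≅ 0.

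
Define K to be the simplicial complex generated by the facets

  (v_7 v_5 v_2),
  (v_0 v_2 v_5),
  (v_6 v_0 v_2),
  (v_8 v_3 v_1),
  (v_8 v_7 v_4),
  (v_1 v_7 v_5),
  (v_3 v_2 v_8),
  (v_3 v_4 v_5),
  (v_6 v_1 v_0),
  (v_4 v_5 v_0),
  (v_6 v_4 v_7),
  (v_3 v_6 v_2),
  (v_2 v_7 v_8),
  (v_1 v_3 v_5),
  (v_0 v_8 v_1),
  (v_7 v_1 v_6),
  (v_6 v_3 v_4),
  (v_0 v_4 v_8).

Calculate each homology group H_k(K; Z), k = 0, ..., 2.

We work with the vertex ordering v_0 < v_1 < v_2 < v_3 < v_4 < v_5 < v_6 < v_7 < v_8. The simplices of K, each written with vertices in increasing order, are:

  0-simplices (9): [v_0], [v_1], [v_2], [v_3], [v_4], [v_5], [v_6], [v_7], [v_8]
  1-simplices (27): (27 of them)
  2-simplices (18): (18 of them)

giving chain groups C_0 ≅ Z^9, C_1 ≅ Z^27, C_2 ≅ Z^18.

The boundary map ∂_1: C_1 → C_0 sends each edge [p,q] (with p < q) to q − p. For instance
  ∂[v_5,v_7] = [v_7] − [v_5].
As a 9×27 matrix over Z this has rank 8, with invariant factors (1,1,1,1,1,1,1,1).

Boundary ∂_2: C_2 → C_1 maps a triangle to the signed sum of its edges. For instance
  ∂[v_1,v_5,v_7] = [v_5,v_7] − [v_1,v_7] + [v_1,v_5],
  ∂[v_3,v_4,v_5] = [v_4,v_5] − [v_3,v_5] + [v_3,v_4].
The 27×18 boundary matrix has rank 17 and Smith normal form diag(1,1,1,1,1,1,1,1,1,1,1,1,1,1,1,1,1).

Computing H_k = (kernel of ∂_k) / (image of ∂_{k+1}):

  H_0: rank C_0 − rank ∂_1 = 9 − 8 = 1, and the invariant factors of ∂_1 are all 1, so H_0 ≅ Z.
  H_1: rank ker ∂_1 − rank ∂_2 = (27 − 8) − 17 = 2, and the invariant factors of ∂_2 are all 1, so H_1 ≅ Z^2.
  H_2: rank ker ∂_2 − rank ∂_3 = (18 − 17) − 0 = 1, and there is no ∂_3, so H_2 ≅ Z.

As a check, the Euler characteristic is 9 − 27 + 18 = 0, which agrees with 1 − 2 + 1 = 0.
(K is a triangulation of the torus T^2.)

H_0 ≅ Z,  H_1 ≅ Z^2,  H_2 ≅ Z.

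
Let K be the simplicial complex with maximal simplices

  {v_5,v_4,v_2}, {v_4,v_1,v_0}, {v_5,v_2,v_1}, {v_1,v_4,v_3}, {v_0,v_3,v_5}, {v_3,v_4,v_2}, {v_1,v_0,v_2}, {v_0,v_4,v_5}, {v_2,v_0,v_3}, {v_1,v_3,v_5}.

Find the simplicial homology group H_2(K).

H_2 ≅ 0.

Order the vertices as v_0 < v_1 < v_2 < v_3 < v_4 < v_5. Listing each simplex with vertices in this order, K has dimension 2 with simplices:

  0-simplices (6): [v_0], [v_1], [v_2], [v_3], [v_4], [v_5]
  1-simplices (15): (15 of them)
  2-simplices (10): [v_0,v_1,v_2], [v_0,v_1,v_4], [v_0,v_2,v_3], [v_0,v_3,v_5], [v_0,v_4,v_5], [v_1,v_2,v_5], [v_1,v_3,v_4], [v_1,v_3,v_5], [v_2,v_3,v_4], [v_2,v_4,v_5]

Hence C_0 ≅ Z^6, C_1 ≅ Z^15, C_2 ≅ Z^10.

The boundary map ∂_1: C_1 → C_0 is given by ∂[p,q] = [q] − [p]. For instance
  ∂[v_1,v_3] = [v_3] − [v_1].
This gives a 6×15 integer matrix of rank 5; reducing to Smith normal form yields diagonal entries (1,1,1,1,1).

Boundary ∂_2: C_2 → C_1 sends each 2-simplex [p,q,r] to [q,r] − [p,r] + [p,q]. For instance
  ∂[v_0,v_2,v_3] = [v_2,v_3] − [v_0,v_3] + [v_0,v_2],
  ∂[v_0,v_1,v_4] = [v_1,v_4] − [v_0,v_4] + [v_0,v_1].
The resulting 15×10 matrix has rank 10, and its Smith normal form has invariant factors (1,1,1,1,1,1,1,1,1,2).

From H_k ≅ ker(∂_k) / im(∂_{k+1}) we obtain:

  H_2: rank ker ∂_2 − rank ∂_3 = (10 − 10) − 0 = 0, and there is no ∂_3, so H_2 ≅ 0.

(K is a triangulation of the real projective plane RP^2.)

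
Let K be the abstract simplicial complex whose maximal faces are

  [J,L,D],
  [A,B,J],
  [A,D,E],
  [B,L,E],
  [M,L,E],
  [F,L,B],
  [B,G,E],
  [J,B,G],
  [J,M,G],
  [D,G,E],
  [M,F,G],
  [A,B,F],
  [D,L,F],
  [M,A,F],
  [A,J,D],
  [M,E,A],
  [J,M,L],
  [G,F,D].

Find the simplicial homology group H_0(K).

H_0 ≅ Z.

We work with the vertex ordering A < B < D < E < F < G < J < L < M. The simplices of K, each written with vertices in increasing order, are:

  0-simplices (9): A, B, D, E, F, G, J, L, M
  1-simplices (27): AB, AD, AE, AF, AJ, AM, BE, BF, BG, BJ, BL, DE, DF, DG, DJ, DL, EG, EL, EM, FG, FL, FM, GJ, GM, JL, JM, LM
  2-simplices (18): ABF, ABJ, ADE, ADJ, AEM, AFM, BEG, BEL, BFL, BGJ, DEG, DFG, DFL, DJL, ELM, FGM, GJM, JLM

so the chain groups are C_0 ≅ Z^9, C_1 ≅ Z^27, C_2 ≅ Z^18.

The boundary map ∂_1: C_1 → C_0 is given by ∂[p,q] = [q] − [p]. For instance
  ∂BL = L − B.
The 9×27 boundary matrix has rank 8 and Smith normal form diag(1,1,1,1,1,1,1,1).

The boundary map ∂_2: C_2 → C_1 sends each 2-simplex [p,q,r] to [q,r] − [p,r] + [p,q]. For instance
  ∂DFG = FG − DG + DF,
  ∂GJM = JM − GM + GJ.
The resulting 27×18 matrix has rank 17, and its Smith normal form has invariant factors (1,1,1,1,1,1,1,1,1,1,1,1,1,1,1,1,1).

Now H_k = ker ∂_k / im ∂_{k+1}, so:

  H_0: rank C_0 − rank ∂_1 = 9 − 8 = 1, and the invariant factors of ∂_1 are all 1, so H_0 = Z.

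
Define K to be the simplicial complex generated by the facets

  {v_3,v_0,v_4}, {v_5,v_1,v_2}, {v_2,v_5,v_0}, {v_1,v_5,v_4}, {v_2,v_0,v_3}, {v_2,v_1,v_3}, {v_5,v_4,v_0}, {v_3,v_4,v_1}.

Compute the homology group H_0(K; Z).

H_0 = Z.

We work with the vertex ordering v_0 < v_1 < v_2 < v_3 < v_4 < v_5. The simplices of K, each written with vertices in increasing order, are:

  0-simplices (6): [v_0], [v_1], [v_2], [v_3], [v_4], [v_5]
  1-simplices (12): [v_0,v_2], [v_0,v_3], [v_0,v_4], [v_0,v_5], [v_1,v_2], [v_1,v_3], [v_1,v_4], [v_1,v_5], [v_2,v_3], [v_2,v_5], [v_3,v_4], [v_4,v_5]
  2-simplices (8): [v_0,v_2,v_3], [v_0,v_2,v_5], [v_0,v_3,v_4], [v_0,v_4,v_5], [v_1,v_2,v_3], [v_1,v_2,v_5], [v_1,v_3,v_4], [v_1,v_4,v_5]

so the chain groups are C_0 ≅ Z^6, C_1 ≅ Z^12, C_2 ≅ Z^8.

The boundary map ∂_1: C_1 → C_0 is given by ∂[p,q] = [q] − [p].
This gives a 6×12 integer matrix of rank 5; reducing to Smith normal form yields diagonal entries (1,1,1,1,1).

Boundary ∂_2: C_2 → C_1 maps a triangle to the signed sum of its edges. For instance
  ∂[v_0,v_3,v_4] = [v_3,v_4] − [v_0,v_4] + [v_0,v_3],
  ∂[v_1,v_4,v_5] = [v_4,v_5] − [v_1,v_5] + [v_1,v_4].
As a 12×8 matrix over Z this has rank 7, with invariant factors (1,1,1,1,1,1,1).

Computing H_k = (kernel of ∂_k) / (image of ∂_{k+1}):

  H_0: rank C_0 − rank ∂_1 = 6 − 5 = 1, and the invariant factors of ∂_1 are all 1, so H_0 ≅ Z.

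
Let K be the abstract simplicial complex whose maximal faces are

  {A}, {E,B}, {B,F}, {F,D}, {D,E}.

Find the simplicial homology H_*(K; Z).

Order the vertices as A < B < D < E < F. Listing each simplex with vertices in this order, K has dimension 1 with simplices:

  0-simplices (5): A, B, D, E, F
  1-simplices (4): BE, BF, DE, DF

giving chain groups C_0 ≅ Z^5, C_1 ≅ Z^4.

∂_1: C_1 → C_0 is given by ∂[p,q] = [q] − [p]. For instance
  ∂DE = E − D.
As a 5×4 matrix over Z this has rank 3, with invariant factors (1,1,1).

Computing H_k = (kernel of ∂_k) / (image of ∂_{k+1}):

  H_0: rank C_0 − rank ∂_1 = 5 − 3 = 2, and the invariant factors of ∂_1 are all 1, so H_0 = Z^2.
  H_1: rank ker ∂_1 − rank ∂_2 = (4 − 3) − 0 = 1, and there is no ∂_2, so H_1 = Z.

H_0 = Z^2,  H_1 = Z.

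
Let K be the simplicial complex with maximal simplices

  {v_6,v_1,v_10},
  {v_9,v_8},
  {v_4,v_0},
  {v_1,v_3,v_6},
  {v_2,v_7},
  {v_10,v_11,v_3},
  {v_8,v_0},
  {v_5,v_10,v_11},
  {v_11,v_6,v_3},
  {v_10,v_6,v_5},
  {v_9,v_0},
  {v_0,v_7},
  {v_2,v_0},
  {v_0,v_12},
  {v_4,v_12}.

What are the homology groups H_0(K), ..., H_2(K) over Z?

Fix the vertex order v_0 < v_1 < v_2 < v_3 < v_4 < v_5 < v_6 < v_7 < v_8 < v_9 < v_10 < v_11 < v_12 and write every simplex with vertices in increasing order. Then dim K = 2 and the simplices of K are:

  0-simplices (13): [v_0], [v_1], [v_2], [v_3], [v_4], [v_5], [v_6], [v_7], [v_8], [v_9], [v_10], [v_11], [v_12]
  1-simplices (21): (21 of them)
  2-simplices (6): [v_1,v_3,v_6], [v_1,v_6,v_10], [v_3,v_6,v_11], [v_3,v_10,v_11], [v_5,v_6,v_10], [v_5,v_10,v_11]

so the chain groups are C_0 ≅ Z^13, C_1 ≅ Z^21, C_2 ≅ Z^6.

∂_1: C_1 → C_0 maps an edge to its endpoints' difference, ∂[p,q] = q − p.
This gives a 13×21 integer matrix of rank 11; reducing to Smith normal form yields diagonal entries (1,1,1,1,1,1,1,1,1,1,1).

Boundary ∂_2: C_2 → C_1 sends each 2-simplex [p,q,r] to [q,r] − [p,r] + [p,q]. For instance
  ∂[v_3,v_6,v_11] = [v_6,v_11] − [v_3,v_11] + [v_3,v_6],
  ∂[v_1,v_3,v_6] = [v_3,v_6] − [v_1,v_6] + [v_1,v_3].
The resulting 21×6 matrix has rank 6, and its Smith normal form has invariant factors (1,1,1,1,1,1).

Now H_k = ker ∂_k / im ∂_{k+1}, so:

  H_0: rank C_0 − rank ∂_1 = 13 − 11 = 2, and the invariant factors of ∂_1 are all 1, so H_0 ≅ Z^2.
  H_1: rank ker ∂_1 − rank ∂_2 = (21 − 11) − 6 = 4, and the invariant factors of ∂_2 are all 1, so H_1 ≅ Z^4.
  H_2: rank ker ∂_2 − rank ∂_3 = (6 − 6) − 0 = 0, and there is no ∂_3, so H_2 ≅ 0.

H_0 ≅ Z^2,  H_1 ≅ Z^4,  H_2 = 0.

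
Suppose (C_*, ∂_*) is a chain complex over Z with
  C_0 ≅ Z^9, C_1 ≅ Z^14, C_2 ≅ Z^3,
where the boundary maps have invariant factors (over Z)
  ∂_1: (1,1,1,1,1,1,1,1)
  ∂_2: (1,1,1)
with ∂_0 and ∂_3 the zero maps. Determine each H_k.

H_0 ≅ Z,  H_1 ≅ Z^3,  H_2 = 0.

H_0: b_0 = 9 − 0 − 8 = 1; torsion from ∂_1 factors > 1: none. So H_0 ≅ Z.
H_1: b_1 = 14 − 8 − 3 = 3; torsion from ∂_2 factors > 1: none. So H_1 ≅ Z^3.
H_2: b_2 = 3 − 3 − 0 = 0; torsion from ∂_3 factors > 1: none. So H_2 ≅ 0.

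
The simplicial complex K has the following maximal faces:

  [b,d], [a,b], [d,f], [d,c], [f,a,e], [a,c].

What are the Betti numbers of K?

Order the vertices as a < b < c < d < e < f. Listing each simplex with vertices in this order, K has dimension 2 with simplices:

  0-simplices (6): a, b, c, d, e, f
  1-simplices (8): ab, ac, ae, af, bd, cd, df, ef
  2-simplices (1): aef

Hence C_0 ≅ Z^6, C_1 ≅ Z^8, C_2 ≅ Z^1.

Boundary ∂_1: C_1 → C_0 is given by ∂[p,q] = [q] − [p]. For instance
  ∂df = f − d.
The 6×8 boundary matrix has rank 5 and Smith normal form diag(1,1,1,1,1).

The boundary map ∂_2: C_2 → C_1 sends each 2-simplex [p,q,r] to [q,r] − [p,r] + [p,q]. For instance
  ∂aef = ef − af + ae.
The resulting 8×1 matrix has rank 1, and its Smith normal form has invariant factors (1).

Computing H_k = (kernel of ∂_k) / (image of ∂_{k+1}):

  H_0: rank C_0 − rank ∂_1 = 6 − 5 = 1, and the invariant factors of ∂_1 are all 1, so H_0 ≅ Z.
  H_1: rank ker ∂_1 − rank ∂_2 = (8 − 5) − 1 = 2, and the invariant factors of ∂_2 are all 1, so H_1 ≅ Z^2.
  H_2: rank ker ∂_2 − rank ∂_3 = (1 − 1) − 0 = 0, and there is no ∂_3, so H_2 ≅ 0.

Hence the Betti numbers are b_0 = 1, b_1 = 2, b_2 = 0.

b_0 = 1, b_1 = 2, b_2 = 0.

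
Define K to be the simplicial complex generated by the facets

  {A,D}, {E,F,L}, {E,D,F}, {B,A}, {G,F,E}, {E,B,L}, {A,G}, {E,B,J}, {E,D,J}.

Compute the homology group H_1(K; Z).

Take the total order A < B < D < E < F < G < J < L on the vertex set. Then K (dimension 2) consists of the simplices:

  0-simplices (8): A, B, D, E, F, G, J, L
  1-simplices (15): AB, AD, AG, BE, BJ, BL, DE, DF, DJ, EF, EG, EJ, EL, FG, FL
  2-simplices (6): BEJ, BEL, DEF, DEJ, EFG, EFL

giving chain groups C_0 ≅ Z^8, C_1 ≅ Z^15, C_2 ≅ Z^6.

The boundary map ∂_1: C_1 → C_0 sends each edge [p,q] (with p < q) to q − p.
As a 8×15 matrix over Z this has rank 7, with invariant factors (1,1,1,1,1,1,1).

The boundary map ∂_2: C_2 → C_1 sends each 2-simplex [p,q,r] to [q,r] − [p,r] + [p,q]. For instance
  ∂DEF = EF − DF + DE,
  ∂EFG = FG − EG + EF.
The resulting 15×6 matrix has rank 6, and its Smith normal form has invariant factors (1,1,1,1,1,1).

Reading off H_k = ker ∂_k / im ∂_{k+1}:

  H_1: rank ker ∂_1 − rank ∂_2 = (15 − 7) − 6 = 2, and the invariant factors of ∂_2 are all 1, so H_1 ≅ Z^2.

H_1 ≅ Z^2.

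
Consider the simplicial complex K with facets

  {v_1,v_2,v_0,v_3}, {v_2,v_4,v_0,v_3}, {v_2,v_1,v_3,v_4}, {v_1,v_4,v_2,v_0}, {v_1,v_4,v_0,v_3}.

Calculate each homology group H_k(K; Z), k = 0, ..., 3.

H_0 ≅ Z,  H_1 = 0,  H_2 = 0,  H_3 ≅ Z.

We work with the vertex ordering v_0 < v_1 < v_2 < v_3 < v_4. The simplices of K, each written with vertices in increasing order, are:

  0-simplices (5): [v_0], [v_1], [v_2], [v_3], [v_4]
  1-simplices (10): [v_0,v_1], [v_0,v_2], [v_0,v_3], [v_0,v_4], [v_1,v_2], [v_1,v_3], [v_1,v_4], [v_2,v_3], [v_2,v_4], [v_3,v_4]
  2-simplices (10): [v_0,v_1,v_2], [v_0,v_1,v_3], [v_0,v_1,v_4], [v_0,v_2,v_3], [v_0,v_2,v_4], [v_0,v_3,v_4], [v_1,v_2,v_3], [v_1,v_2,v_4], [v_1,v_3,v_4], [v_2,v_3,v_4]
  3-simplices (5): [v_0,v_1,v_2,v_3], [v_0,v_1,v_2,v_4], [v_0,v_1,v_3,v_4], [v_0,v_2,v_3,v_4], [v_1,v_2,v_3,v_4]

giving chain groups C_0 ≅ Z^5, C_1 ≅ Z^10, C_2 ≅ Z^10, C_3 ≅ Z^5.

Boundary ∂_1: C_1 → C_0 sends each edge [p,q] (with p < q) to q − p. For instance
  ∂[v_1,v_3] = [v_3] − [v_1].
The resulting 5×10 matrix has rank 4, and its Smith normal form has invariant factors (1,1,1,1).

Boundary ∂_2: C_2 → C_1 maps a triangle to the signed sum of its edges. For instance
  ∂[v_0,v_3,v_4] = [v_3,v_4] − [v_0,v_4] + [v_0,v_3],
  ∂[v_0,v_1,v_3] = [v_1,v_3] − [v_0,v_3] + [v_0,v_1].
This gives a 10×10 integer matrix of rank 6; reducing to Smith normal form yields diagonal entries (1,1,1,1,1,1).

∂_3: C_3 → C_2 sends each 3-simplex σ to the alternating sum Σ_i (−1)^i (σ with its i-th vertex removed). For instance
  ∂[v_1,v_2,v_3,v_4] = [v_2,v_3,v_4] − [v_1,v_3,v_4] + [v_1,v_2,v_4] − [v_1,v_2,v_3],
  ∂[v_0,v_2,v_3,v_4] = [v_2,v_3,v_4] − [v_0,v_3,v_4] + [v_0,v_2,v_4] − [v_0,v_2,v_3].
The resulting 10×5 matrix has rank 4, and its Smith normal form has invariant factors (1,1,1,1).

Computing H_k = (kernel of ∂_k) / (image of ∂_{k+1}):

  H_0: rank C_0 − rank ∂_1 = 5 − 4 = 1, and the invariant factors of ∂_1 are all 1, so H_0 = Z.
  H_1: rank ker ∂_1 − rank ∂_2 = (10 − 4) − 6 = 0, and the invariant factors of ∂_2 are all 1, so H_1 = 0.
  H_2: rank ker ∂_2 − rank ∂_3 = (10 − 6) − 4 = 0, and the invariant factors of ∂_3 are all 1, so H_2 = 0.
  H_3: rank ker ∂_3 − rank ∂_4 = (5 − 4) − 0 = 1, and there is no ∂_4, so H_3 = Z.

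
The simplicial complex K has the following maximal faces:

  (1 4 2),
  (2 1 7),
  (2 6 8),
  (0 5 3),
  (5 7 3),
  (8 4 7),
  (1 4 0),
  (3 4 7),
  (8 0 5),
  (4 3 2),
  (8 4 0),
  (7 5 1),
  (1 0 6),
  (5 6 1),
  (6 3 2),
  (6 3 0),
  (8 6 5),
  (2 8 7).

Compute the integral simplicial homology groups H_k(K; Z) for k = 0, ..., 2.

Take the total order 0 < 1 < 2 < 3 < 4 < 5 < 6 < 7 < 8 on the vertex set. Then K (dimension 2) consists of the simplices:

  0-simplices (9): [0], [1], [2], [3], [4], [5], [6], [7], [8]
  1-simplices (27): (27 of them)
  2-simplices (18): [0,1,4], [0,1,6], [0,3,5], [0,3,6], [0,4,8], [0,5,8], [1,2,4], [1,2,7], [1,5,6], [1,5,7], [2,3,4], [2,3,6], [2,6,8], [2,7,8], [3,4,7], [3,5,7], [4,7,8], [5,6,8]

giving chain groups C_0 ≅ Z^9, C_1 ≅ Z^27, C_2 ≅ Z^18.

∂_1: C_1 → C_0 maps an edge to its endpoints' difference, ∂[p,q] = q − p.
The resulting 9×27 matrix has rank 8, and its Smith normal form has invariant factors (1,1,1,1,1,1,1,1).

Boundary ∂_2: C_2 → C_1 sends each 2-simplex [p,q,r] to [q,r] − [p,r] + [p,q]. For instance
  ∂[1,5,7] = [5,7] − [1,7] + [1,5],
  ∂[1,5,6] = [5,6] − [1,6] + [1,5].
The 27×18 boundary matrix has rank 18 and Smith normal form diag(1,1,1,1,1,1,1,1,1,1,1,1,1,1,1,1,1,2).

Reading off H_k = ker ∂_k / im ∂_{k+1}:

  H_0: rank C_0 − rank ∂_1 = 9 − 8 = 1, and the invariant factors of ∂_1 are all 1, so H_0 ≅ Z.
  H_1: rank ker ∂_1 − rank ∂_2 = (27 − 8) − 18 = 1, and ∂_2 has invariant factor 2 > 1, so H_1 ≅ Z ⊕ Z/2Z.
  H_2: rank ker ∂_2 − rank ∂_3 = (18 − 18) − 0 = 0, and there is no ∂_3, so H_2 ≅ 0.

(K is a triangulation of the Klein bottle.)

H_0 = Z,  H_1 = Z ⊕ Z/2Z,  H_2 = 0.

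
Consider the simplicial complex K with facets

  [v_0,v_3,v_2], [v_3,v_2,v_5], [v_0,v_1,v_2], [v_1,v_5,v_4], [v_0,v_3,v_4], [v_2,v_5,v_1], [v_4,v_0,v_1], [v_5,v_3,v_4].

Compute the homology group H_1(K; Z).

H_1 ≅ 0.

Take the total order v_0 < v_1 < v_2 < v_3 < v_4 < v_5 on the vertex set. Then K (dimension 2) consists of the simplices:

  0-simplices (6): [v_0], [v_1], [v_2], [v_3], [v_4], [v_5]
  1-simplices (12): [v_0,v_1], [v_0,v_2], [v_0,v_3], [v_0,v_4], [v_1,v_2], [v_1,v_4], [v_1,v_5], [v_2,v_3], [v_2,v_5], [v_3,v_4], [v_3,v_5], [v_4,v_5]
  2-simplices (8): [v_0,v_1,v_2], [v_0,v_1,v_4], [v_0,v_2,v_3], [v_0,v_3,v_4], [v_1,v_2,v_5], [v_1,v_4,v_5], [v_2,v_3,v_5], [v_3,v_4,v_5]

so the chain groups are C_0 ≅ Z^6, C_1 ≅ Z^12, C_2 ≅ Z^8.

The boundary map ∂_1: C_1 → C_0 sends each edge [p,q] (with p < q) to q − p. For instance
  ∂[v_3,v_4] = [v_4] − [v_3].
As a 6×12 matrix over Z this has rank 5, with invariant factors (1,1,1,1,1).

The boundary map ∂_2: C_2 → C_1 sends each 2-simplex [p,q,r] to [q,r] − [p,r] + [p,q]. For instance
  ∂[v_2,v_3,v_5] = [v_3,v_5] − [v_2,v_5] + [v_2,v_3],
  ∂[v_3,v_4,v_5] = [v_4,v_5] − [v_3,v_5] + [v_3,v_4].
The 12×8 boundary matrix has rank 7 and Smith normal form diag(1,1,1,1,1,1,1).

From H_k ≅ ker(∂_k) / im(∂_{k+1}) we obtain:

  H_1: rank ker ∂_1 − rank ∂_2 = (12 − 5) − 7 = 0, and the invariant factors of ∂_2 are all 1, so H_1 ≅ 0.

(K is a triangulation of the 2-sphere S^2.)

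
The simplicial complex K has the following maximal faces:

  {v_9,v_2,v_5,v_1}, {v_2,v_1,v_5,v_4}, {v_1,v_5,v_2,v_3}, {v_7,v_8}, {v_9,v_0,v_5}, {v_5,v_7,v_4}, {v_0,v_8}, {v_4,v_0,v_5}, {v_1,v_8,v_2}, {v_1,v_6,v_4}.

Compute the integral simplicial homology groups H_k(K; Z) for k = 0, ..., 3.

H_0 = Z,  H_1 = Z^2,  H_2 = 0,  H_3 = 0.

Take the total order v_0 < v_1 < v_2 < v_3 < v_4 < v_5 < v_6 < v_7 < v_8 < v_9 on the vertex set. Then K (dimension 3) consists of the simplices:

  0-simplices (10): [v_0], [v_1], [v_2], [v_3], [v_4], [v_5], [v_6], [v_7], [v_8], [v_9]
  1-simplices (23): (23 of them)
  2-simplices (15): (15 of them)
  3-simplices (3): [v_1,v_2,v_3,v_5], [v_1,v_2,v_4,v_5], [v_1,v_2,v_5,v_9]

Hence C_0 ≅ Z^10, C_1 ≅ Z^23, C_2 ≅ Z^15, C_3 ≅ Z^3.

The boundary map ∂_1: C_1 → C_0 is given by ∂[p,q] = [q] − [p]. For instance
  ∂[v_1,v_4] = [v_4] − [v_1].
The 10×23 boundary matrix has rank 9 and Smith normal form diag(1,1,1,1,1,1,1,1,1).

The boundary map ∂_2: C_2 → C_1 maps a triangle to the signed sum of its edges. For instance
  ∂[v_1,v_4,v_6] = [v_4,v_6] − [v_1,v_6] + [v_1,v_4],
  ∂[v_1,v_4,v_5] = [v_4,v_5] − [v_1,v_5] + [v_1,v_4].
This gives a 23×15 integer matrix of rank 12; reducing to Smith normal form yields diagonal entries (1,1,1,1,1,1,1,1,1,1,1,1).

Boundary ∂_3: C_3 → C_2 sends each 3-simplex σ to the alternating sum Σ_i (−1)^i (σ with its i-th vertex removed). For instance
  ∂[v_1,v_2,v_5,v_9] = [v_2,v_5,v_9] − [v_1,v_5,v_9] + [v_1,v_2,v_9] − [v_1,v_2,v_5],
  ∂[v_1,v_2,v_4,v_5] = [v_2,v_4,v_5] − [v_1,v_4,v_5] + [v_1,v_2,v_5] − [v_1,v_2,v_4].
The 15×3 boundary matrix has rank 3 and Smith normal form diag(1,1,1).

Computing H_k = (kernel of ∂_k) / (image of ∂_{k+1}):

  H_0: rank C_0 − rank ∂_1 = 10 − 9 = 1, and the invariant factors of ∂_1 are all 1, so H_0 = Z.
  H_1: rank ker ∂_1 − rank ∂_2 = (23 − 9) − 12 = 2, and the invariant factors of ∂_2 are all 1, so H_1 = Z^2.
  H_2: rank ker ∂_2 − rank ∂_3 = (15 − 12) − 3 = 0, and the invariant factors of ∂_3 are all 1, so H_2 = 0.
  H_3: rank ker ∂_3 − rank ∂_4 = (3 − 3) − 0 = 0, and there is no ∂_4, so H_3 = 0.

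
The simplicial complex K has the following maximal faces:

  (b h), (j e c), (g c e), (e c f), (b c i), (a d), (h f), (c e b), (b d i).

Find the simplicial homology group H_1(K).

Take the total order a < b < c < d < e < f < g < h < i < j on the vertex set. Then K (dimension 2) consists of the simplices:

  0-simplices (10): a, b, c, d, e, f, g, h, i, j
  1-simplices (16): ad, bc, bd, be, bh, bi, ce, cf, cg, ci, cj, di, ef, eg, ej, fh
  2-simplices (6): bce, bci, bdi, cef, ceg, cej

so the chain groups are C_0 ≅ Z^10, C_1 ≅ Z^16, C_2 ≅ Z^6.

The boundary map ∂_1: C_1 → C_0 is given by ∂[p,q] = [q] − [p]. For instance
  ∂bd = d − b.
This gives a 10×16 integer matrix of rank 9; reducing to Smith normal form yields diagonal entries (1,1,1,1,1,1,1,1,1).

The boundary map ∂_2: C_2 → C_1 acts by ∂[p,q,r] = [q,r] − [p,r] + [p,q]. For instance
  ∂cef = ef − cf + ce,
  ∂bdi = di − bi + bd.
This gives a 16×6 integer matrix of rank 6; reducing to Smith normal form yields diagonal entries (1,1,1,1,1,1).

Now H_k = ker ∂_k / im ∂_{k+1}, so:

  H_1: rank ker ∂_1 − rank ∂_2 = (16 − 9) − 6 = 1, and the invariant factors of ∂_2 are all 1, so H_1 = Z.

H_1 ≅ Z.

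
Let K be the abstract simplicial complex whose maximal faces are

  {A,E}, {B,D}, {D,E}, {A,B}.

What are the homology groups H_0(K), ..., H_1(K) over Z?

We work with the vertex ordering A < B < D < E. The simplices of K, each written with vertices in increasing order, are:

  0-simplices (4): A, B, D, E
  1-simplices (4): AB, AE, BD, DE

giving chain groups C_0 ≅ Z^4, C_1 ≅ Z^4.

∂_1: C_1 → C_0 sends each edge [p,q] (with p < q) to q − p. For instance
  ∂AE = E − A.
The resulting 4×4 matrix has rank 3, and its Smith normal form has invariant factors (1,1,1).

Computing H_k = (kernel of ∂_k) / (image of ∂_{k+1}):

  H_0: rank C_0 − rank ∂_1 = 4 − 3 = 1, and the invariant factors of ∂_1 are all 1, so H_0 ≅ Z.
  H_1: rank ker ∂_1 − rank ∂_2 = (4 − 3) − 0 = 1, and there is no ∂_2, so H_1 ≅ Z.

H_0 = Z,  H_1 = Z.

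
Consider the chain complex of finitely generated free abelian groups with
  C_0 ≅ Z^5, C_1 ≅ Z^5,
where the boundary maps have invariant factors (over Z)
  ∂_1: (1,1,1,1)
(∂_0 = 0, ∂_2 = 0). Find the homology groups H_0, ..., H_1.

H_0 ≅ Z,  H_1 ≅ Z.

H_0: b_0 = 5 − 0 − 4 = 1; torsion from ∂_1 factors > 1: none. So H_0 ≅ Z.
H_1: b_1 = 5 − 4 − 0 = 1; torsion from ∂_2 factors > 1: none. So H_1 ≅ Z.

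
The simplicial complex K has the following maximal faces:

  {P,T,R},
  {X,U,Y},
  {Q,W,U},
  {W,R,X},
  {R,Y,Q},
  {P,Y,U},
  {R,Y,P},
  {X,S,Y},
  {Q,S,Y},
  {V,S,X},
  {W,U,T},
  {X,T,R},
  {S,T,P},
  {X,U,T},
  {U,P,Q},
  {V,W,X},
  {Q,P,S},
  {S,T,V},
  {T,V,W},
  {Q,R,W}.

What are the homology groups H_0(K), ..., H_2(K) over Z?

H_0 = Z,  H_1 = Z × Z/2,  H_2 = 0.

Take the total order P < Q < R < S < T < U < V < W < X < Y on the vertex set. Then K (dimension 2) consists of the simplices:

  0-simplices (10): P, Q, R, S, T, U, V, W, X, Y
  1-simplices (30): PQ, PR, PS, PT, PU, PY, QR, QS, QU, QW, QY, RT, RW, RX, RY, ST, SV, SX, SY, TU, TV, TW, TX, UW, UX, UY, VW, VX, WX, XY
  2-simplices (20): PQS, PQU, PRT, PRY, PST, PUY, QRW, QRY, QSY, QUW, RTX, RWX, STV, SVX, SXY, TUW, TUX, TVW, UXY, VWX

Hence C_0 ≅ Z^10, C_1 ≅ Z^30, C_2 ≅ Z^20.

∂_1: C_1 → C_0 maps an edge to its endpoints' difference, ∂[p,q] = q − p. For instance
  ∂UW = W − U.
As a 10×30 matrix over Z this has rank 9, with invariant factors (1,1,1,1,1,1,1,1,1).

∂_2: C_2 → C_1 maps a triangle to the signed sum of its edges. For instance
  ∂UXY = XY − UY + UX,
  ∂SVX = VX − SX + SV.
The resulting 30×20 matrix has rank 20, and its Smith normal form has invariant factors (1,1,1,1,1,1,1,1,1,1,1,1,1,1,1,1,1,1,1,2).

Reading off H_k = ker ∂_k / im ∂_{k+1}:

  H_0: rank C_0 − rank ∂_1 = 10 − 9 = 1, and the invariant factors of ∂_1 are all 1, so H_0 ≅ Z.
  H_1: rank ker ∂_1 − rank ∂_2 = (30 − 9) − 20 = 1, and ∂_2 has invariant factor 2 > 1, so H_1 ≅ Z × Z/2.
  H_2: rank ker ∂_2 − rank ∂_3 = (20 − 20) − 0 = 0, and there is no ∂_3, so H_2 ≅ 0.

As a check, the Euler characteristic is 10 − 30 + 20 = 0, which agrees with 1 − 1 + 0 = 0.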